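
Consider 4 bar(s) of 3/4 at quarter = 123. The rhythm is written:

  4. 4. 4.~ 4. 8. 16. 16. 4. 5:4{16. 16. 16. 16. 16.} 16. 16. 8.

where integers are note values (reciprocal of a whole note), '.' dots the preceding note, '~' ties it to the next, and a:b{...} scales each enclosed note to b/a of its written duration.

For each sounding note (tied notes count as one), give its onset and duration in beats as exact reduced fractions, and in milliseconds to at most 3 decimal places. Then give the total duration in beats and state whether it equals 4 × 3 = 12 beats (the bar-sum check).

1) 0.0ms=0b +731.707ms=3/2b
2) 731.707ms=3/2b +731.707ms=3/2b
3) 1463.415ms=3b +1463.415ms=3b
4) 2926.829ms=6b +365.854ms=3/4b
5) 3292.683ms=27/4b +182.927ms=3/8b
6) 3475.61ms=57/8b +182.927ms=3/8b
7) 3658.537ms=15/2b +731.707ms=3/2b
8) 4390.244ms=9b +146.341ms=3/10b
9) 4536.585ms=93/10b +146.341ms=3/10b
10) 4682.927ms=48/5b +146.341ms=3/10b
11) 4829.268ms=99/10b +146.341ms=3/10b
12) 4975.61ms=51/5b +146.341ms=3/10b
13) 5121.951ms=21/2b +182.927ms=3/8b
14) 5304.878ms=87/8b +182.927ms=3/8b
15) 5487.805ms=45/4b +365.854ms=3/4b
Σ=12b of 12 (123bpm 3/4) — PASS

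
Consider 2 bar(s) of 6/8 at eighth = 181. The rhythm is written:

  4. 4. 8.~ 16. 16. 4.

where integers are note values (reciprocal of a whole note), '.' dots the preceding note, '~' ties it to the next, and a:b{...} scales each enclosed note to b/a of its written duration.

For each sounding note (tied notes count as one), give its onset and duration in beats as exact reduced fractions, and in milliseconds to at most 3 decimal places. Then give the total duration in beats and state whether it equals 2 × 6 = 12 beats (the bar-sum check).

1) 0.0ms=0b +994.475ms=3b
2) 994.475ms=3b +994.475ms=3b
3) 1988.95ms=6b +745.856ms=9/4b
4) 2734.807ms=33/4b +248.619ms=3/4b
5) 2983.425ms=9b +994.475ms=3b
Σ=12b of 12 (181bpm 6/8) — PASS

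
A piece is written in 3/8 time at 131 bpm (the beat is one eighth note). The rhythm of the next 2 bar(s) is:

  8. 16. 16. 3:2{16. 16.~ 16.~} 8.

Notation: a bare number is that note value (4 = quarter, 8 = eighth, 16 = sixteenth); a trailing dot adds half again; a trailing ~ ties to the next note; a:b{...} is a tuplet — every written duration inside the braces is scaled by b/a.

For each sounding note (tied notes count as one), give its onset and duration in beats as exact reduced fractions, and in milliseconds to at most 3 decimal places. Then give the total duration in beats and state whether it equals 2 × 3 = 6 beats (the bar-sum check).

1) 0.0ms=0b +687.023ms=3/2b
2) 687.023ms=3/2b +343.511ms=3/4b
3) 1030.534ms=9/4b +343.511ms=3/4b
4) 1374.046ms=3b +229.008ms=1/2b
5) 1603.053ms=7/2b +1145.038ms=5/2b
Σ=6b of 6 (131bpm 3/8) — PASS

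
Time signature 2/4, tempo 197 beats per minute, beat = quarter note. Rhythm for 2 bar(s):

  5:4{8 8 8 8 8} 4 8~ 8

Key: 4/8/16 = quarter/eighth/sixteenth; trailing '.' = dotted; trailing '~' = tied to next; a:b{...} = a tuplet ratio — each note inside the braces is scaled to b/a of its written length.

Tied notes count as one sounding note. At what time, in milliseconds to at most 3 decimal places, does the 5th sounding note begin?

note 5 onset = 8/5b = 487.31ms

1. 0.0ms @ 0 + 121.827ms (2/5)
2. 121.827ms @ 2/5 + 121.827ms (2/5)
3. 243.655ms @ 4/5 + 121.827ms (2/5)
4. 365.482ms @ 6/5 + 121.827ms (2/5)
5. 487.31ms @ 8/5 + 121.827ms (2/5)
6. 609.137ms @ 2 + 304.569ms (1)
7. 913.706ms @ 3 + 304.569ms (1)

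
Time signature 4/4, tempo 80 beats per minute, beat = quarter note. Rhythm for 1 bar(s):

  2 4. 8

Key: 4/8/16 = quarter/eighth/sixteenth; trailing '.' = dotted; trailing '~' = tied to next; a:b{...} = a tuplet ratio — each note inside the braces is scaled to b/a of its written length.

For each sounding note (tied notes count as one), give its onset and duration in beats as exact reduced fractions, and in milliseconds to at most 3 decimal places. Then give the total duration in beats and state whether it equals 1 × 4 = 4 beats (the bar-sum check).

1) 0.0ms=0b +1500.0ms=2b
2) 1500.0ms=2b +1125.0ms=3/2b
3) 2625.0ms=7/2b +375.0ms=1/2b
Σ=4b of 4 (80bpm 4/4) — PASS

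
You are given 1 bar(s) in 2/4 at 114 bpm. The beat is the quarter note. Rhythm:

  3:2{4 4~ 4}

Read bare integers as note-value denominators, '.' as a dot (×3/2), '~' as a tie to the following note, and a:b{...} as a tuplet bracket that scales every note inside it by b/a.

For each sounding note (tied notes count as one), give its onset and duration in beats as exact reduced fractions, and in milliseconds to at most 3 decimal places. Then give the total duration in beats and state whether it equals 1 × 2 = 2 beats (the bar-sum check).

1) 0.0ms=0b +350.877ms=2/3b
2) 350.877ms=2/3b +701.754ms=4/3b
Σ=2b of 2 (114bpm 2/4) — PASS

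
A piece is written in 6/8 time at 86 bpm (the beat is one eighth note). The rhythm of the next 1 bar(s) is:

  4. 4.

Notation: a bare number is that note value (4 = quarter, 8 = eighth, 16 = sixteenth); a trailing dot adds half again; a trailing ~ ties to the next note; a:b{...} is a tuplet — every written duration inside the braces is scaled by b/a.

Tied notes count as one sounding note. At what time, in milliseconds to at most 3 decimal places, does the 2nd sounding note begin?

note 2 onset = 3b = 2093.023ms

1. 0.0ms @ 0 + 2093.023ms (3)
2. 2093.023ms @ 3 + 2093.023ms (3)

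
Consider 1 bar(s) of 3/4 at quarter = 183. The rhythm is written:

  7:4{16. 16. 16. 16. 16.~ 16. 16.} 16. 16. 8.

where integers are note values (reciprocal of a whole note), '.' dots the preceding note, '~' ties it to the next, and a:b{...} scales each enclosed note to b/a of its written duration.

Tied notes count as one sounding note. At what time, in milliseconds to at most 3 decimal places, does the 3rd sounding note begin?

note 3 onset = 3/7b = 140.515ms

1. 0.0ms @ 0 + 70.258ms (3/14)
2. 70.258ms @ 3/14 + 70.258ms (3/14)
3. 140.515ms @ 3/7 + 70.258ms (3/14)
4. 210.773ms @ 9/14 + 70.258ms (3/14)
5. 281.03ms @ 6/7 + 140.515ms (3/7)
6. 421.546ms @ 9/7 + 70.258ms (3/14)
7. 491.803ms @ 3/2 + 122.951ms (3/8)
8. 614.754ms @ 15/8 + 122.951ms (3/8)
9. 737.705ms @ 9/4 + 245.902ms (3/4)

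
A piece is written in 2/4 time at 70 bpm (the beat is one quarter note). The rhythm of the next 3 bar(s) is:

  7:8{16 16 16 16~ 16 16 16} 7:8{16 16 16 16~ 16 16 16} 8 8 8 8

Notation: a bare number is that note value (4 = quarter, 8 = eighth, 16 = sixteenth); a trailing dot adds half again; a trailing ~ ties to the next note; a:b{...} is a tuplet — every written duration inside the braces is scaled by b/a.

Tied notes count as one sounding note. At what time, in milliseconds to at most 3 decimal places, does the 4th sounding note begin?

1. 0.0ms @ 0 + 244.898ms (2/7)
2. 244.898ms @ 2/7 + 244.898ms (2/7)
3. 489.796ms @ 4/7 + 244.898ms (2/7)
4. 734.694ms @ 6/7 + 489.796ms (4/7)
5. 1224.49ms @ 10/7 + 244.898ms (2/7)
6. 1469.388ms @ 12/7 + 244.898ms (2/7)
7. 1714.286ms @ 2 + 244.898ms (2/7)
8. 1959.184ms @ 16/7 + 244.898ms (2/7)
9. 2204.082ms @ 18/7 + 244.898ms (2/7)
10. 2448.98ms @ 20/7 + 489.796ms (4/7)
11. 2938.776ms @ 24/7 + 244.898ms (2/7)
12. 3183.673ms @ 26/7 + 244.898ms (2/7)
13. 3428.571ms @ 4 + 428.571ms (1/2)
14. 3857.143ms @ 9/2 + 428.571ms (1/2)
15. 4285.714ms @ 5 + 428.571ms (1/2)
16. 4714.286ms @ 11/2 + 428.571ms (1/2)

note 4 onset = 6/7b = 734.694ms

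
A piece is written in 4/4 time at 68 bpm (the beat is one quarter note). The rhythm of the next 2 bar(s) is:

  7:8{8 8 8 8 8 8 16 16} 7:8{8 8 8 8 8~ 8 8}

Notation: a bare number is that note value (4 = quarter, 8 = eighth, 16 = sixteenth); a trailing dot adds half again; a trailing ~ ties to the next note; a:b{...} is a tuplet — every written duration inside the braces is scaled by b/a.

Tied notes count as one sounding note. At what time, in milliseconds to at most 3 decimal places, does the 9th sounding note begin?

note 9 onset = 4b = 3529.412ms

1. 0.0ms @ 0 + 504.202ms (4/7)
2. 504.202ms @ 4/7 + 504.202ms (4/7)
3. 1008.403ms @ 8/7 + 504.202ms (4/7)
4. 1512.605ms @ 12/7 + 504.202ms (4/7)
5. 2016.807ms @ 16/7 + 504.202ms (4/7)
6. 2521.008ms @ 20/7 + 504.202ms (4/7)
7. 3025.21ms @ 24/7 + 252.101ms (2/7)
8. 3277.311ms @ 26/7 + 252.101ms (2/7)
9. 3529.412ms @ 4 + 504.202ms (4/7)
10. 4033.613ms @ 32/7 + 504.202ms (4/7)
11. 4537.815ms @ 36/7 + 504.202ms (4/7)
12. 5042.017ms @ 40/7 + 504.202ms (4/7)
13. 5546.218ms @ 44/7 + 1008.403ms (8/7)
14. 6554.622ms @ 52/7 + 504.202ms (4/7)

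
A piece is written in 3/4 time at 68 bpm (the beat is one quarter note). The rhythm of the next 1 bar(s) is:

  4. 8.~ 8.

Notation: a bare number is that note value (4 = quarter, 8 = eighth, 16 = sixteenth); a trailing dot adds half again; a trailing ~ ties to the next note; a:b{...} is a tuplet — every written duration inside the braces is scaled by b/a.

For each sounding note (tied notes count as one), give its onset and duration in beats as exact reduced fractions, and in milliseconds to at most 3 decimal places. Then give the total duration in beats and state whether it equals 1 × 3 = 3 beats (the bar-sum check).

1) 0.0ms=0b +1323.529ms=3/2b
2) 1323.529ms=3/2b +1323.529ms=3/2b
Σ=3b of 3 (68bpm 3/4) — PASS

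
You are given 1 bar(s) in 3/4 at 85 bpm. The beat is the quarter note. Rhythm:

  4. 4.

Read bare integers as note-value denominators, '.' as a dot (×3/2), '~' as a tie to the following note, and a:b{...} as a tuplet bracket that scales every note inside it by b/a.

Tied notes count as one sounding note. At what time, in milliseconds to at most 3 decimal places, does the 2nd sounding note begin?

1. 0.0ms @ 0 + 1058.824ms (3/2)
2. 1058.824ms @ 3/2 + 1058.824ms (3/2)

note 2 onset = 3/2b = 1058.824ms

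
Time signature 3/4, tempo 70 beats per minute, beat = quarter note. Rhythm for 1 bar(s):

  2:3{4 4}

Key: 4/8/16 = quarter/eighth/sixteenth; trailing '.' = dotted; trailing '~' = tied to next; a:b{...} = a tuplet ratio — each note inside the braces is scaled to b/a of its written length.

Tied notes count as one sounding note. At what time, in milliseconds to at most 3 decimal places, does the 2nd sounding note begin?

note 2 onset = 3/2b = 1285.714ms

1. 0.0ms @ 0 + 1285.714ms (3/2)
2. 1285.714ms @ 3/2 + 1285.714ms (3/2)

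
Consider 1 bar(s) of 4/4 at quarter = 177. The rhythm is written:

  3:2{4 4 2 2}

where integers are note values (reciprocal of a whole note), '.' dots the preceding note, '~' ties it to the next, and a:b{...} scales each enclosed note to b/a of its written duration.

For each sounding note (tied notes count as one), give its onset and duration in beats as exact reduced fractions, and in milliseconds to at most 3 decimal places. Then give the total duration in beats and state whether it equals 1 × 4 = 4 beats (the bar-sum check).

1) 0.0ms=0b +225.989ms=2/3b
2) 225.989ms=2/3b +225.989ms=2/3b
3) 451.977ms=4/3b +451.977ms=4/3b
4) 903.955ms=8/3b +451.977ms=4/3b
Σ=4b of 4 (177bpm 4/4) — PASS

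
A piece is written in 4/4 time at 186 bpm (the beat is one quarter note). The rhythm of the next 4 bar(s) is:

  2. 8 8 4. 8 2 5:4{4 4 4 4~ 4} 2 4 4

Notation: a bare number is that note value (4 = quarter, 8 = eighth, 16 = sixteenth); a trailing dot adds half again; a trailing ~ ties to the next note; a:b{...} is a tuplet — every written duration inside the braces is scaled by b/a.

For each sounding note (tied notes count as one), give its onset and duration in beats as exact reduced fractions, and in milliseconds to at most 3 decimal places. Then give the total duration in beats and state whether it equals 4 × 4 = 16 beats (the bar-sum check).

1) 0.0ms=0b +967.742ms=3b
2) 967.742ms=3b +161.29ms=1/2b
3) 1129.032ms=7/2b +161.29ms=1/2b
4) 1290.323ms=4b +483.871ms=3/2b
5) 1774.194ms=11/2b +161.29ms=1/2b
6) 1935.484ms=6b +645.161ms=2b
7) 2580.645ms=8b +258.065ms=4/5b
8) 2838.71ms=44/5b +258.065ms=4/5b
9) 3096.774ms=48/5b +258.065ms=4/5b
10) 3354.839ms=52/5b +516.129ms=8/5b
11) 3870.968ms=12b +645.161ms=2b
12) 4516.129ms=14b +322.581ms=1b
13) 4838.71ms=15b +322.581ms=1b
Σ=16b of 16 (186bpm 4/4) — PASS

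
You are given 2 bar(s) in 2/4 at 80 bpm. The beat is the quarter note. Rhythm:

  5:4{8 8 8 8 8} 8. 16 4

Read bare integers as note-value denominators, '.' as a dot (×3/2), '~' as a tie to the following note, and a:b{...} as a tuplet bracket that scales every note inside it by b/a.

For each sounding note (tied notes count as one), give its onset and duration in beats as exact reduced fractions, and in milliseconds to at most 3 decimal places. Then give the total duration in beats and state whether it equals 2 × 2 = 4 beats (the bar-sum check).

1) 0.0ms=0b +300.0ms=2/5b
2) 300.0ms=2/5b +300.0ms=2/5b
3) 600.0ms=4/5b +300.0ms=2/5b
4) 900.0ms=6/5b +300.0ms=2/5b
5) 1200.0ms=8/5b +300.0ms=2/5b
6) 1500.0ms=2b +562.5ms=3/4b
7) 2062.5ms=11/4b +187.5ms=1/4b
8) 2250.0ms=3b +750.0ms=1b
Σ=4b of 4 (80bpm 2/4) — PASS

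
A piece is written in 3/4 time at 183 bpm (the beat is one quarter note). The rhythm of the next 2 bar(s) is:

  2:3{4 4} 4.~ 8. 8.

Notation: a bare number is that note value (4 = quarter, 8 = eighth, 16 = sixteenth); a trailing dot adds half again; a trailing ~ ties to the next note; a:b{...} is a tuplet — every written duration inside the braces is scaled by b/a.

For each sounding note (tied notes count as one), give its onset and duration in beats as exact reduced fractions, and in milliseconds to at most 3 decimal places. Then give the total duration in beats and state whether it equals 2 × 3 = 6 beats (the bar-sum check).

1) 0.0ms=0b +491.803ms=3/2b
2) 491.803ms=3/2b +491.803ms=3/2b
3) 983.607ms=3b +737.705ms=9/4b
4) 1721.311ms=21/4b +245.902ms=3/4b
Σ=6b of 6 (183bpm 3/4) — PASS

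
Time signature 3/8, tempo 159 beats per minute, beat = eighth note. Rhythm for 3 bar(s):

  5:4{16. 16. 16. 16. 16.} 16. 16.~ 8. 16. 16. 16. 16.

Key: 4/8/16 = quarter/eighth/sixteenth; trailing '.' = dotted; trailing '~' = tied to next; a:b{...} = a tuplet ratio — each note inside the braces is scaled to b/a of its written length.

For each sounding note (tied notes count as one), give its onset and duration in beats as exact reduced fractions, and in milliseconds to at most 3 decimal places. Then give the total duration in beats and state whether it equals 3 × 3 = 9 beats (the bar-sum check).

1) 0.0ms=0b +226.415ms=3/5b
2) 226.415ms=3/5b +226.415ms=3/5b
3) 452.83ms=6/5b +226.415ms=3/5b
4) 679.245ms=9/5b +226.415ms=3/5b
5) 905.66ms=12/5b +226.415ms=3/5b
6) 1132.075ms=3b +283.019ms=3/4b
7) 1415.094ms=15/4b +849.057ms=9/4b
8) 2264.151ms=6b +283.019ms=3/4b
9) 2547.17ms=27/4b +283.019ms=3/4b
10) 2830.189ms=15/2b +283.019ms=3/4b
11) 3113.208ms=33/4b +283.019ms=3/4b
Σ=9b of 9 (159bpm 3/8) — PASS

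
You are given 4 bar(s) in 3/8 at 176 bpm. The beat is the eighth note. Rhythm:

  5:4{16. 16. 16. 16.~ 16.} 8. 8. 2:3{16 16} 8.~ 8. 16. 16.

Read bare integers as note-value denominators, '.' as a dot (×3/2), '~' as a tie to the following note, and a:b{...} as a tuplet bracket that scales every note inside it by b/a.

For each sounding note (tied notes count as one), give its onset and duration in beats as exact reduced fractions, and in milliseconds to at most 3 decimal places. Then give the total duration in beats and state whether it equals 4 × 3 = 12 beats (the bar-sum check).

1) 0.0ms=0b +204.545ms=3/5b
2) 204.545ms=3/5b +204.545ms=3/5b
3) 409.091ms=6/5b +204.545ms=3/5b
4) 613.636ms=9/5b +409.091ms=6/5b
5) 1022.727ms=3b +511.364ms=3/2b
6) 1534.091ms=9/2b +511.364ms=3/2b
7) 2045.455ms=6b +255.682ms=3/4b
8) 2301.136ms=27/4b +255.682ms=3/4b
9) 2556.818ms=15/2b +1022.727ms=3b
10) 3579.545ms=21/2b +255.682ms=3/4b
11) 3835.227ms=45/4b +255.682ms=3/4b
Σ=12b of 12 (176bpm 3/8) — PASS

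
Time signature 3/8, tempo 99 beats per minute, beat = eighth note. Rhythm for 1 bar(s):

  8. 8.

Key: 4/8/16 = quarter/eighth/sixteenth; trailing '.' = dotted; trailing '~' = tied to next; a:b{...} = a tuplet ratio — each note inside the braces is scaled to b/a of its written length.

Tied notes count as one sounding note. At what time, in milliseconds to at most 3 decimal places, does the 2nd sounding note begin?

1. 0.0ms @ 0 + 909.091ms (3/2)
2. 909.091ms @ 3/2 + 909.091ms (3/2)

note 2 onset = 3/2b = 909.091ms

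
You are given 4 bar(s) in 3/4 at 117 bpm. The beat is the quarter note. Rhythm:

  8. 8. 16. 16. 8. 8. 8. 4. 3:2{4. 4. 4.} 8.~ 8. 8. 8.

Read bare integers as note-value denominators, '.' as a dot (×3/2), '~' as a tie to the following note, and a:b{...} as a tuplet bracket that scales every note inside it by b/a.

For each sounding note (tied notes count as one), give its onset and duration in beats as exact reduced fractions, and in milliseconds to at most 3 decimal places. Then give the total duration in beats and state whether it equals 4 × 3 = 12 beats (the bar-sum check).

1) 0.0ms=0b +384.615ms=3/4b
2) 384.615ms=3/4b +384.615ms=3/4b
3) 769.231ms=3/2b +192.308ms=3/8b
4) 961.538ms=15/8b +192.308ms=3/8b
5) 1153.846ms=9/4b +384.615ms=3/4b
6) 1538.462ms=3b +384.615ms=3/4b
7) 1923.077ms=15/4b +384.615ms=3/4b
8) 2307.692ms=9/2b +769.231ms=3/2b
9) 3076.923ms=6b +512.821ms=1b
10) 3589.744ms=7b +512.821ms=1b
11) 4102.564ms=8b +512.821ms=1b
12) 4615.385ms=9b +769.231ms=3/2b
13) 5384.615ms=21/2b +384.615ms=3/4b
14) 5769.231ms=45/4b +384.615ms=3/4b
Σ=12b of 12 (117bpm 3/4) — PASS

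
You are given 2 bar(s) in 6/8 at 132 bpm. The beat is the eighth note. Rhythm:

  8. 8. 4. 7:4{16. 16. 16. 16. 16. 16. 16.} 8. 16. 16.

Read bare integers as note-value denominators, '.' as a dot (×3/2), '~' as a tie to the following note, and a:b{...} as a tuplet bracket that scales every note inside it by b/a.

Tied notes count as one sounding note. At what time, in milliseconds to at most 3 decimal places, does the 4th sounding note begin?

note 4 onset = 6b = 2727.273ms

1. 0.0ms @ 0 + 681.818ms (3/2)
2. 681.818ms @ 3/2 + 681.818ms (3/2)
3. 1363.636ms @ 3 + 1363.636ms (3)
4. 2727.273ms @ 6 + 194.805ms (3/7)
5. 2922.078ms @ 45/7 + 194.805ms (3/7)
6. 3116.883ms @ 48/7 + 194.805ms (3/7)
7. 3311.688ms @ 51/7 + 194.805ms (3/7)
8. 3506.494ms @ 54/7 + 194.805ms (3/7)
9. 3701.299ms @ 57/7 + 194.805ms (3/7)
10. 3896.104ms @ 60/7 + 194.805ms (3/7)
11. 4090.909ms @ 9 + 681.818ms (3/2)
12. 4772.727ms @ 21/2 + 340.909ms (3/4)
13. 5113.636ms @ 45/4 + 340.909ms (3/4)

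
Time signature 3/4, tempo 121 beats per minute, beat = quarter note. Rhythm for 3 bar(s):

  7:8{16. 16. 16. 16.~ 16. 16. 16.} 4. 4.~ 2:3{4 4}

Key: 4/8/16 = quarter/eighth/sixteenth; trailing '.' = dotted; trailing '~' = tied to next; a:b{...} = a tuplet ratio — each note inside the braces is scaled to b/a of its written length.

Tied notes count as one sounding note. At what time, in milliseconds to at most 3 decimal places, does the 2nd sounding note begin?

note 2 onset = 3/7b = 212.515ms

1. 0.0ms @ 0 + 212.515ms (3/7)
2. 212.515ms @ 3/7 + 212.515ms (3/7)
3. 425.03ms @ 6/7 + 212.515ms (3/7)
4. 637.544ms @ 9/7 + 425.03ms (6/7)
5. 1062.574ms @ 15/7 + 212.515ms (3/7)
6. 1275.089ms @ 18/7 + 212.515ms (3/7)
7. 1487.603ms @ 3 + 743.802ms (3/2)
8. 2231.405ms @ 9/2 + 1487.603ms (3)
9. 3719.008ms @ 15/2 + 743.802ms (3/2)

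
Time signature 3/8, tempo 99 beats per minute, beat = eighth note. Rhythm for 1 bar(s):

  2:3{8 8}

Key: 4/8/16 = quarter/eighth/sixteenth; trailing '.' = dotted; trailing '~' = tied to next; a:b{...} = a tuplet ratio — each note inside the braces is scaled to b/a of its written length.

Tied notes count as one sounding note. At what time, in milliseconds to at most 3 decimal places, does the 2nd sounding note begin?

note 2 onset = 3/2b = 909.091ms

1. 0.0ms @ 0 + 909.091ms (3/2)
2. 909.091ms @ 3/2 + 909.091ms (3/2)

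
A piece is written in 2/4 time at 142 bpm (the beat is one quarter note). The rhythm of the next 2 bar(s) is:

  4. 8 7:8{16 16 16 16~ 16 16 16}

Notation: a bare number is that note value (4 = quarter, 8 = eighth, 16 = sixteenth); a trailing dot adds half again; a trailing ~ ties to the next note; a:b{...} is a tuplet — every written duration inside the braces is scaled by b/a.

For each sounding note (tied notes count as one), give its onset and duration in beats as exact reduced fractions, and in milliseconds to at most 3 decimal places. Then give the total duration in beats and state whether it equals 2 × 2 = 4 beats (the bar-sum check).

1) 0.0ms=0b +633.803ms=3/2b
2) 633.803ms=3/2b +211.268ms=1/2b
3) 845.07ms=2b +120.724ms=2/7b
4) 965.795ms=16/7b +120.724ms=2/7b
5) 1086.519ms=18/7b +120.724ms=2/7b
6) 1207.243ms=20/7b +241.449ms=4/7b
7) 1448.692ms=24/7b +120.724ms=2/7b
8) 1569.416ms=26/7b +120.724ms=2/7b
Σ=4b of 4 (142bpm 2/4) — PASS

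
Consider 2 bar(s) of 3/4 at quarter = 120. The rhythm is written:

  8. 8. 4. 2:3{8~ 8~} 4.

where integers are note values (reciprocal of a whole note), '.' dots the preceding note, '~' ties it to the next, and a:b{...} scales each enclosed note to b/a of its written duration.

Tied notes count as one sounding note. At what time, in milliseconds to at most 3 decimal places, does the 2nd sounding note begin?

1. 0.0ms @ 0 + 375.0ms (3/4)
2. 375.0ms @ 3/4 + 375.0ms (3/4)
3. 750.0ms @ 3/2 + 750.0ms (3/2)
4. 1500.0ms @ 3 + 1500.0ms (3)

note 2 onset = 3/4b = 375.0ms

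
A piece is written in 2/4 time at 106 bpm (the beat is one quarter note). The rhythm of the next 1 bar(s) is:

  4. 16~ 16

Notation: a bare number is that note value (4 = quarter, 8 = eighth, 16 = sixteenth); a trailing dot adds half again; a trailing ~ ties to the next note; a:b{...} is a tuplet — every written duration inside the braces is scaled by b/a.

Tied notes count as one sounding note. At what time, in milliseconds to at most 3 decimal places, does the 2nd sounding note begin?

note 2 onset = 3/2b = 849.057ms

1. 0.0ms @ 0 + 849.057ms (3/2)
2. 849.057ms @ 3/2 + 283.019ms (1/2)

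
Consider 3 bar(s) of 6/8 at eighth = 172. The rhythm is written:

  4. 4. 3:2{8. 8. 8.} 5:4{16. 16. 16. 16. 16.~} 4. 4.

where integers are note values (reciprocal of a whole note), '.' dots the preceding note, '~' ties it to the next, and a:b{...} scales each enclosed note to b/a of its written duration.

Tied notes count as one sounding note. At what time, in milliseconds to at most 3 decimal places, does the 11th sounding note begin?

1. 0.0ms @ 0 + 1046.512ms (3)
2. 1046.512ms @ 3 + 1046.512ms (3)
3. 2093.023ms @ 6 + 348.837ms (1)
4. 2441.86ms @ 7 + 348.837ms (1)
5. 2790.698ms @ 8 + 348.837ms (1)
6. 3139.535ms @ 9 + 209.302ms (3/5)
7. 3348.837ms @ 48/5 + 209.302ms (3/5)
8. 3558.14ms @ 51/5 + 209.302ms (3/5)
9. 3767.442ms @ 54/5 + 209.302ms (3/5)
10. 3976.744ms @ 57/5 + 1255.814ms (18/5)
11. 5232.558ms @ 15 + 1046.512ms (3)

note 11 onset = 15b = 5232.558ms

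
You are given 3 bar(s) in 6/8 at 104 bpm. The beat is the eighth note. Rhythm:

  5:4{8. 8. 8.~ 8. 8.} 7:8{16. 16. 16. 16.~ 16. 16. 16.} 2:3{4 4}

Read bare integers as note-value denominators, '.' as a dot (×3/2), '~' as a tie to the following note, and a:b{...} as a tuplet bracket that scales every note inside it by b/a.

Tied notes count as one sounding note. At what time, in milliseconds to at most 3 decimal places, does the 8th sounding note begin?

1. 0.0ms @ 0 + 692.308ms (6/5)
2. 692.308ms @ 6/5 + 692.308ms (6/5)
3. 1384.615ms @ 12/5 + 1384.615ms (12/5)
4. 2769.231ms @ 24/5 + 692.308ms (6/5)
5. 3461.538ms @ 6 + 494.505ms (6/7)
6. 3956.044ms @ 48/7 + 494.505ms (6/7)
7. 4450.549ms @ 54/7 + 494.505ms (6/7)
8. 4945.055ms @ 60/7 + 989.011ms (12/7)
9. 5934.066ms @ 72/7 + 494.505ms (6/7)
10. 6428.571ms @ 78/7 + 494.505ms (6/7)
11. 6923.077ms @ 12 + 1730.769ms (3)
12. 8653.846ms @ 15 + 1730.769ms (3)

note 8 onset = 60/7b = 4945.055ms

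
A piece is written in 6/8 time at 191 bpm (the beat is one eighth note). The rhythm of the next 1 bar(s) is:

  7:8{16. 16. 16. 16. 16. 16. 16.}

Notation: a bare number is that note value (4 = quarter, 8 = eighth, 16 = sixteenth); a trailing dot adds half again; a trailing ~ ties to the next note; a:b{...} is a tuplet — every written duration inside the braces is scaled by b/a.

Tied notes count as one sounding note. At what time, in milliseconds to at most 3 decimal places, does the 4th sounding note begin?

1. 0.0ms @ 0 + 269.26ms (6/7)
2. 269.26ms @ 6/7 + 269.26ms (6/7)
3. 538.519ms @ 12/7 + 269.26ms (6/7)
4. 807.779ms @ 18/7 + 269.26ms (6/7)
5. 1077.038ms @ 24/7 + 269.26ms (6/7)
6. 1346.298ms @ 30/7 + 269.26ms (6/7)
7. 1615.557ms @ 36/7 + 269.26ms (6/7)

note 4 onset = 18/7b = 807.779ms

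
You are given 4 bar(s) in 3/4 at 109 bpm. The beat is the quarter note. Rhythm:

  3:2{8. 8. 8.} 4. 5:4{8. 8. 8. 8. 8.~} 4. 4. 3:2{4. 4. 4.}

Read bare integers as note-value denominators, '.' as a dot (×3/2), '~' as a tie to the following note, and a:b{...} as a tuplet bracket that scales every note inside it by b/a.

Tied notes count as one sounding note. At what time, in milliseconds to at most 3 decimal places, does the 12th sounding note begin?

note 12 onset = 10b = 5504.587ms

1. 0.0ms @ 0 + 275.229ms (1/2)
2. 275.229ms @ 1/2 + 275.229ms (1/2)
3. 550.459ms @ 1 + 275.229ms (1/2)
4. 825.688ms @ 3/2 + 825.688ms (3/2)
5. 1651.376ms @ 3 + 330.275ms (3/5)
6. 1981.651ms @ 18/5 + 330.275ms (3/5)
7. 2311.927ms @ 21/5 + 330.275ms (3/5)
8. 2642.202ms @ 24/5 + 330.275ms (3/5)
9. 2972.477ms @ 27/5 + 1155.963ms (21/10)
10. 4128.44ms @ 15/2 + 825.688ms (3/2)
11. 4954.128ms @ 9 + 550.459ms (1)
12. 5504.587ms @ 10 + 550.459ms (1)
13. 6055.046ms @ 11 + 550.459ms (1)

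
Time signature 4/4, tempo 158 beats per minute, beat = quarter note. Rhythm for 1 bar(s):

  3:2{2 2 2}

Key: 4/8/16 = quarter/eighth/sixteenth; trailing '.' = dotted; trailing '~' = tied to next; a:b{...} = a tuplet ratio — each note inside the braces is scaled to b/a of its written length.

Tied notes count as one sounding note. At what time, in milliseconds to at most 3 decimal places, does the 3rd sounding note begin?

note 3 onset = 8/3b = 1012.658ms

1. 0.0ms @ 0 + 506.329ms (4/3)
2. 506.329ms @ 4/3 + 506.329ms (4/3)
3. 1012.658ms @ 8/3 + 506.329ms (4/3)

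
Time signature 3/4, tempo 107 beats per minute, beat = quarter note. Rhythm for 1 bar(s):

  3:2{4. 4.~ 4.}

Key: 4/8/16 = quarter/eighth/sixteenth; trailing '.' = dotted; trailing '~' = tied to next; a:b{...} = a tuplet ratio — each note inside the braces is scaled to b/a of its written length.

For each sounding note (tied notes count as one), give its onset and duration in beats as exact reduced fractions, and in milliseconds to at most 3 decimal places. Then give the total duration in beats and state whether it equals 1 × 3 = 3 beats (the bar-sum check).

1) 0.0ms=0b +560.748ms=1b
2) 560.748ms=1b +1121.495ms=2b
Σ=3b of 3 (107bpm 3/4) — PASS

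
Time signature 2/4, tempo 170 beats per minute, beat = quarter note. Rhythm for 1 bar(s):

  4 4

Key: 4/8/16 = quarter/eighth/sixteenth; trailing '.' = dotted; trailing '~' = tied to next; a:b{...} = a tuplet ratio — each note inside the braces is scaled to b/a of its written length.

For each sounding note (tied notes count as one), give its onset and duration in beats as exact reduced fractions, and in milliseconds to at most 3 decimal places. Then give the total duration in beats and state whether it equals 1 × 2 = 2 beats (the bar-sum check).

1) 0.0ms=0b +352.941ms=1b
2) 352.941ms=1b +352.941ms=1b
Σ=2b of 2 (170bpm 2/4) — PASS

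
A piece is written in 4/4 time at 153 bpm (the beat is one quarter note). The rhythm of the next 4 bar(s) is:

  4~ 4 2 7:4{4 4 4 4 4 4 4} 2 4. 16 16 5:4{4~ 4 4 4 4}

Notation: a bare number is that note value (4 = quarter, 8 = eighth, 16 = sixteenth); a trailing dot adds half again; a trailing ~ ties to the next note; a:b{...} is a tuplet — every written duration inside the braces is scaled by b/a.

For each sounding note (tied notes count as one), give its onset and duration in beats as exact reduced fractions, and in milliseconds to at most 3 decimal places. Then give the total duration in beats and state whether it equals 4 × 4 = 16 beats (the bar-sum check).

1) 0.0ms=0b +784.314ms=2b
2) 784.314ms=2b +784.314ms=2b
3) 1568.627ms=4b +224.09ms=4/7b
4) 1792.717ms=32/7b +224.09ms=4/7b
5) 2016.807ms=36/7b +224.09ms=4/7b
6) 2240.896ms=40/7b +224.09ms=4/7b
7) 2464.986ms=44/7b +224.09ms=4/7b
8) 2689.076ms=48/7b +224.09ms=4/7b
9) 2913.165ms=52/7b +224.09ms=4/7b
10) 3137.255ms=8b +784.314ms=2b
11) 3921.569ms=10b +588.235ms=3/2b
12) 4509.804ms=23/2b +98.039ms=1/4b
13) 4607.843ms=47/4b +98.039ms=1/4b
14) 4705.882ms=12b +627.451ms=8/5b
15) 5333.333ms=68/5b +313.725ms=4/5b
16) 5647.059ms=72/5b +313.725ms=4/5b
17) 5960.784ms=76/5b +313.725ms=4/5b
Σ=16b of 16 (153bpm 4/4) — PASS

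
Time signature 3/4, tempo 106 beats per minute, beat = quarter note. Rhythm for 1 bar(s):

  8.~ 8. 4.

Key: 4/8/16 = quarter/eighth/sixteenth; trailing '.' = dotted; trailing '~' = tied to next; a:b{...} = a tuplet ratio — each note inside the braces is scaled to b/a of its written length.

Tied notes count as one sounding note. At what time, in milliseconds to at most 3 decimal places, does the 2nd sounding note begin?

note 2 onset = 3/2b = 849.057ms

1. 0.0ms @ 0 + 849.057ms (3/2)
2. 849.057ms @ 3/2 + 849.057ms (3/2)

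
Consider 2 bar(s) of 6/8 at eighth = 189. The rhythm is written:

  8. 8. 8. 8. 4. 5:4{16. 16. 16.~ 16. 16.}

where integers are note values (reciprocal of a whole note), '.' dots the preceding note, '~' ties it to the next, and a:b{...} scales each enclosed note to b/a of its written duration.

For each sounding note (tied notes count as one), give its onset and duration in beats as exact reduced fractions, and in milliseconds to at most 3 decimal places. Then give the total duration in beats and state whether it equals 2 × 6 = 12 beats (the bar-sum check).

1) 0.0ms=0b +476.19ms=3/2b
2) 476.19ms=3/2b +476.19ms=3/2b
3) 952.381ms=3b +476.19ms=3/2b
4) 1428.571ms=9/2b +476.19ms=3/2b
5) 1904.762ms=6b +952.381ms=3b
6) 2857.143ms=9b +190.476ms=3/5b
7) 3047.619ms=48/5b +190.476ms=3/5b
8) 3238.095ms=51/5b +380.952ms=6/5b
9) 3619.048ms=57/5b +190.476ms=3/5b
Σ=12b of 12 (189bpm 6/8) — PASS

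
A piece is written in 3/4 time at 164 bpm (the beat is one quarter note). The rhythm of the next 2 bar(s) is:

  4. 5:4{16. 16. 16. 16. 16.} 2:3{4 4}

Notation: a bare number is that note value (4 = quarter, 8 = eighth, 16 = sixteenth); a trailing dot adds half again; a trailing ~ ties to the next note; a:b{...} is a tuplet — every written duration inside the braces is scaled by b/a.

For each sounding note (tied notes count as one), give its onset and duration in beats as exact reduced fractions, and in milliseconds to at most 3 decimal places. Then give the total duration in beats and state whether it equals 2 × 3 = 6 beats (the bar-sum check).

1) 0.0ms=0b +548.78ms=3/2b
2) 548.78ms=3/2b +109.756ms=3/10b
3) 658.537ms=9/5b +109.756ms=3/10b
4) 768.293ms=21/10b +109.756ms=3/10b
5) 878.049ms=12/5b +109.756ms=3/10b
6) 987.805ms=27/10b +109.756ms=3/10b
7) 1097.561ms=3b +548.78ms=3/2b
8) 1646.341ms=9/2b +548.78ms=3/2b
Σ=6b of 6 (164bpm 3/4) — PASS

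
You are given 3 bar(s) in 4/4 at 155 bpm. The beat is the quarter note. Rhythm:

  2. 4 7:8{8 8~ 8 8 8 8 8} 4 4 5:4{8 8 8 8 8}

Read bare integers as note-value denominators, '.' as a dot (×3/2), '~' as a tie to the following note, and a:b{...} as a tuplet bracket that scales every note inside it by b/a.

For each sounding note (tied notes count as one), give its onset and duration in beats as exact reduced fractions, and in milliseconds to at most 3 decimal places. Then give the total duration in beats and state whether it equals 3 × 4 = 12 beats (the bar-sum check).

1) 0.0ms=0b +1161.29ms=3b
2) 1161.29ms=3b +387.097ms=1b
3) 1548.387ms=4b +221.198ms=4/7b
4) 1769.585ms=32/7b +442.396ms=8/7b
5) 2211.982ms=40/7b +221.198ms=4/7b
6) 2433.18ms=44/7b +221.198ms=4/7b
7) 2654.378ms=48/7b +221.198ms=4/7b
8) 2875.576ms=52/7b +221.198ms=4/7b
9) 3096.774ms=8b +387.097ms=1b
10) 3483.871ms=9b +387.097ms=1b
11) 3870.968ms=10b +154.839ms=2/5b
12) 4025.806ms=52/5b +154.839ms=2/5b
13) 4180.645ms=54/5b +154.839ms=2/5b
14) 4335.484ms=56/5b +154.839ms=2/5b
15) 4490.323ms=58/5b +154.839ms=2/5b
Σ=12b of 12 (155bpm 4/4) — PASS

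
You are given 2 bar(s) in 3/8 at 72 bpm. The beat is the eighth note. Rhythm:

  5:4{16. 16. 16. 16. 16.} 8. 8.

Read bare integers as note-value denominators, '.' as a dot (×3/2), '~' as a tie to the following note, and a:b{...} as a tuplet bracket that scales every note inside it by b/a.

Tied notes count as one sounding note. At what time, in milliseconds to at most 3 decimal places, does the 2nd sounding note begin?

note 2 onset = 3/5b = 500.0ms

1. 0.0ms @ 0 + 500.0ms (3/5)
2. 500.0ms @ 3/5 + 500.0ms (3/5)
3. 1000.0ms @ 6/5 + 500.0ms (3/5)
4. 1500.0ms @ 9/5 + 500.0ms (3/5)
5. 2000.0ms @ 12/5 + 500.0ms (3/5)
6. 2500.0ms @ 3 + 1250.0ms (3/2)
7. 3750.0ms @ 9/2 + 1250.0ms (3/2)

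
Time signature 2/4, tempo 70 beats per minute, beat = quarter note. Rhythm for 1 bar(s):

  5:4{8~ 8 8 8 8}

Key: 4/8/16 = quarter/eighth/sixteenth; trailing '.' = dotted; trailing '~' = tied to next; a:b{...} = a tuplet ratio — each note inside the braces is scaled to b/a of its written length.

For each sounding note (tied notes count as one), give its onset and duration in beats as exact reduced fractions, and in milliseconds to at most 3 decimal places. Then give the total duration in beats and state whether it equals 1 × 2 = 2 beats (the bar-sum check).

1) 0.0ms=0b +685.714ms=4/5b
2) 685.714ms=4/5b +342.857ms=2/5b
3) 1028.571ms=6/5b +342.857ms=2/5b
4) 1371.429ms=8/5b +342.857ms=2/5b
Σ=2b of 2 (70bpm 2/4) — PASS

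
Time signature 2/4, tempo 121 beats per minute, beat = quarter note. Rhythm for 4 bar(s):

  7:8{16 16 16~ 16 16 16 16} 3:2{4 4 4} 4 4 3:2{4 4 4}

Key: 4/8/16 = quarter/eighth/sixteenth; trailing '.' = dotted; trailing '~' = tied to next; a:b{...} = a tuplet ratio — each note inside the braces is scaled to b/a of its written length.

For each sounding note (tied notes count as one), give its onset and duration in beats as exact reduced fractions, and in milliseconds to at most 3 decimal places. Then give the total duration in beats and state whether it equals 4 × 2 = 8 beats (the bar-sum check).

1) 0.0ms=0b +141.677ms=2/7b
2) 141.677ms=2/7b +141.677ms=2/7b
3) 283.353ms=4/7b +283.353ms=4/7b
4) 566.706ms=8/7b +141.677ms=2/7b
5) 708.383ms=10/7b +141.677ms=2/7b
6) 850.059ms=12/7b +141.677ms=2/7b
7) 991.736ms=2b +330.579ms=2/3b
8) 1322.314ms=8/3b +330.579ms=2/3b
9) 1652.893ms=10/3b +330.579ms=2/3b
10) 1983.471ms=4b +495.868ms=1b
11) 2479.339ms=5b +495.868ms=1b
12) 2975.207ms=6b +330.579ms=2/3b
13) 3305.785ms=20/3b +330.579ms=2/3b
14) 3636.364ms=22/3b +330.579ms=2/3b
Σ=8b of 8 (121bpm 2/4) — PASS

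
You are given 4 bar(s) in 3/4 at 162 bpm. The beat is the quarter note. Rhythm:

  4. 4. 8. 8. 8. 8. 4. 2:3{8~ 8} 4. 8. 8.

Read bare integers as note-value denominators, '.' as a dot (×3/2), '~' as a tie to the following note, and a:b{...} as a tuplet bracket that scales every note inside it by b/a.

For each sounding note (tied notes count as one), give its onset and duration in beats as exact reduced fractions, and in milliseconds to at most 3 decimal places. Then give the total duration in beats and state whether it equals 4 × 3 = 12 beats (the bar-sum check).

1) 0.0ms=0b +555.556ms=3/2b
2) 555.556ms=3/2b +555.556ms=3/2b
3) 1111.111ms=3b +277.778ms=3/4b
4) 1388.889ms=15/4b +277.778ms=3/4b
5) 1666.667ms=9/2b +277.778ms=3/4b
6) 1944.444ms=21/4b +277.778ms=3/4b
7) 2222.222ms=6b +555.556ms=3/2b
8) 2777.778ms=15/2b +555.556ms=3/2b
9) 3333.333ms=9b +555.556ms=3/2b
10) 3888.889ms=21/2b +277.778ms=3/4b
11) 4166.667ms=45/4b +277.778ms=3/4b
Σ=12b of 12 (162bpm 3/4) — PASS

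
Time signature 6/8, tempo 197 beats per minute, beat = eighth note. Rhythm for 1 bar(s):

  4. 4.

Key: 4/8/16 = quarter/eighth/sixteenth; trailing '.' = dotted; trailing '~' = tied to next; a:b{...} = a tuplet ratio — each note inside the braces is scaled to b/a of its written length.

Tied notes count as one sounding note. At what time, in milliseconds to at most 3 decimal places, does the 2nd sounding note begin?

1. 0.0ms @ 0 + 913.706ms (3)
2. 913.706ms @ 3 + 913.706ms (3)

note 2 onset = 3b = 913.706ms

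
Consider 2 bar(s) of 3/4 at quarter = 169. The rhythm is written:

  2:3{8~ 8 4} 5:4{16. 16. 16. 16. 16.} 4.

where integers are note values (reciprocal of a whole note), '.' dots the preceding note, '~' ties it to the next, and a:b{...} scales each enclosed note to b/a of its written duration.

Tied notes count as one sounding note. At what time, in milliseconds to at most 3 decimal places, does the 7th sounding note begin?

note 7 onset = 21/5b = 1491.124ms

1. 0.0ms @ 0 + 532.544ms (3/2)
2. 532.544ms @ 3/2 + 532.544ms (3/2)
3. 1065.089ms @ 3 + 106.509ms (3/10)
4. 1171.598ms @ 33/10 + 106.509ms (3/10)
5. 1278.107ms @ 18/5 + 106.509ms (3/10)
6. 1384.615ms @ 39/10 + 106.509ms (3/10)
7. 1491.124ms @ 21/5 + 106.509ms (3/10)
8. 1597.633ms @ 9/2 + 532.544ms (3/2)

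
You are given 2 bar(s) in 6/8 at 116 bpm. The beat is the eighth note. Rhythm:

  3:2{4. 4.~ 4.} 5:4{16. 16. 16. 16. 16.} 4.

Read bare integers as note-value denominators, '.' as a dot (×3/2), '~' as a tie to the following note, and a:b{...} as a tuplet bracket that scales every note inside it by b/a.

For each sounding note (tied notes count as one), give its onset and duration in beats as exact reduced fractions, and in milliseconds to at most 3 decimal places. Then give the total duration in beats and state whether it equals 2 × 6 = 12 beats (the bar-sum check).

1) 0.0ms=0b +1034.483ms=2b
2) 1034.483ms=2b +2068.966ms=4b
3) 3103.448ms=6b +310.345ms=3/5b
4) 3413.793ms=33/5b +310.345ms=3/5b
5) 3724.138ms=36/5b +310.345ms=3/5b
6) 4034.483ms=39/5b +310.345ms=3/5b
7) 4344.828ms=42/5b +310.345ms=3/5b
8) 4655.172ms=9b +1551.724ms=3b
Σ=12b of 12 (116bpm 6/8) — PASS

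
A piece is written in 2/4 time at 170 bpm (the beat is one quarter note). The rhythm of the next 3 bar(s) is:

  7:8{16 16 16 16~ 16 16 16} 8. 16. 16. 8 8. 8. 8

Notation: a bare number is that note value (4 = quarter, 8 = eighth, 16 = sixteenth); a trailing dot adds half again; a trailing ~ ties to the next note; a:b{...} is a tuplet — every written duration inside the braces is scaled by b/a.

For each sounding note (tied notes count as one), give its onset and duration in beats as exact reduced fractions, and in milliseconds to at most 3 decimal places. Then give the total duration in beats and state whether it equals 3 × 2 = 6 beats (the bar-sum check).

1) 0.0ms=0b +100.84ms=2/7b
2) 100.84ms=2/7b +100.84ms=2/7b
3) 201.681ms=4/7b +100.84ms=2/7b
4) 302.521ms=6/7b +201.681ms=4/7b
5) 504.202ms=10/7b +100.84ms=2/7b
6) 605.042ms=12/7b +100.84ms=2/7b
7) 705.882ms=2b +264.706ms=3/4b
8) 970.588ms=11/4b +132.353ms=3/8b
9) 1102.941ms=25/8b +132.353ms=3/8b
10) 1235.294ms=7/2b +176.471ms=1/2b
11) 1411.765ms=4b +264.706ms=3/4b
12) 1676.471ms=19/4b +264.706ms=3/4b
13) 1941.176ms=11/2b +176.471ms=1/2b
Σ=6b of 6 (170bpm 2/4) — PASS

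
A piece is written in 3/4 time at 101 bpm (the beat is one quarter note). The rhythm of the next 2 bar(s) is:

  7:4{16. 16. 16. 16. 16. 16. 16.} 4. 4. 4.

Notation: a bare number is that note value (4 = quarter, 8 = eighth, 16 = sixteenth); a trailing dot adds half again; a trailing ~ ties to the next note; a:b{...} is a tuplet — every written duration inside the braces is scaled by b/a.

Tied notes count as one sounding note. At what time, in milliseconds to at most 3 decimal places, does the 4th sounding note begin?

1. 0.0ms @ 0 + 127.298ms (3/14)
2. 127.298ms @ 3/14 + 127.298ms (3/14)
3. 254.597ms @ 3/7 + 127.298ms (3/14)
4. 381.895ms @ 9/14 + 127.298ms (3/14)
5. 509.194ms @ 6/7 + 127.298ms (3/14)
6. 636.492ms @ 15/14 + 127.298ms (3/14)
7. 763.791ms @ 9/7 + 127.298ms (3/14)
8. 891.089ms @ 3/2 + 891.089ms (3/2)
9. 1782.178ms @ 3 + 891.089ms (3/2)
10. 2673.267ms @ 9/2 + 891.089ms (3/2)

note 4 onset = 9/14b = 381.895ms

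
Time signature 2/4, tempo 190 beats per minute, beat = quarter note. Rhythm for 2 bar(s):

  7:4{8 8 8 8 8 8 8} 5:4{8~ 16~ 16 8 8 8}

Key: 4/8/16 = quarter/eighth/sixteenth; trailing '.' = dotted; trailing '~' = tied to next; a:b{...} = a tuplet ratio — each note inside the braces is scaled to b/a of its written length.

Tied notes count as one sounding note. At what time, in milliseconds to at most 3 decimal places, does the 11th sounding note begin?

1. 0.0ms @ 0 + 90.226ms (2/7)
2. 90.226ms @ 2/7 + 90.226ms (2/7)
3. 180.451ms @ 4/7 + 90.226ms (2/7)
4. 270.677ms @ 6/7 + 90.226ms (2/7)
5. 360.902ms @ 8/7 + 90.226ms (2/7)
6. 451.128ms @ 10/7 + 90.226ms (2/7)
7. 541.353ms @ 12/7 + 90.226ms (2/7)
8. 631.579ms @ 2 + 252.632ms (4/5)
9. 884.211ms @ 14/5 + 126.316ms (2/5)
10. 1010.526ms @ 16/5 + 126.316ms (2/5)
11. 1136.842ms @ 18/5 + 126.316ms (2/5)

note 11 onset = 18/5b = 1136.842ms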